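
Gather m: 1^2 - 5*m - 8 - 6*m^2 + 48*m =-6*m^2 + 43*m - 7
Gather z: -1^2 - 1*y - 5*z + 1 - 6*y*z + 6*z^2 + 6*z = -y + 6*z^2 + z*(1 - 6*y)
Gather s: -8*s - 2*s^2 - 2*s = -2*s^2 - 10*s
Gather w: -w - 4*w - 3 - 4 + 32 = 25 - 5*w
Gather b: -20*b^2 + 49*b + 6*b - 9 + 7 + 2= -20*b^2 + 55*b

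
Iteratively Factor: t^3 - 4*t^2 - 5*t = (t - 5)*(t^2 + t) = (t - 5)*(t + 1)*(t)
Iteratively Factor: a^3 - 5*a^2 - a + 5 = (a + 1)*(a^2 - 6*a + 5) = (a - 1)*(a + 1)*(a - 5)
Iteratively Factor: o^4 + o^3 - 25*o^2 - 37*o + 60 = (o - 1)*(o^3 + 2*o^2 - 23*o - 60) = (o - 1)*(o + 3)*(o^2 - o - 20) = (o - 1)*(o + 3)*(o + 4)*(o - 5)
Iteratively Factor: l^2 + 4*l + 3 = (l + 3)*(l + 1)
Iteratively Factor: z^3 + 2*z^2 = (z)*(z^2 + 2*z) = z^2*(z + 2)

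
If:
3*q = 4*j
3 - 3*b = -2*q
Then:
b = 2*q/3 + 1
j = 3*q/4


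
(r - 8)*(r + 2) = r^2 - 6*r - 16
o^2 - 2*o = o*(o - 2)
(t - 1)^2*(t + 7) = t^3 + 5*t^2 - 13*t + 7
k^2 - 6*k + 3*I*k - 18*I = (k - 6)*(k + 3*I)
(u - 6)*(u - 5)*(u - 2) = u^3 - 13*u^2 + 52*u - 60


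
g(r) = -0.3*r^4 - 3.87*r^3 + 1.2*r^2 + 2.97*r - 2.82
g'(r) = -1.2*r^3 - 11.61*r^2 + 2.4*r + 2.97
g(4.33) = -387.09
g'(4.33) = -301.73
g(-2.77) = 62.75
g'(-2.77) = -67.26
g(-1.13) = 0.45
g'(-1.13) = -12.84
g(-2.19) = 30.18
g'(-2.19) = -45.36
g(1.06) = -3.31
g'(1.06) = -8.96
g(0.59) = -1.48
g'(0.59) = 0.10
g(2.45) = -56.06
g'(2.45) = -78.49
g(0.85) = -1.96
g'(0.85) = -4.12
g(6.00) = -1166.52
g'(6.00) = -659.79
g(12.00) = -12702.54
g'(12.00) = -3713.67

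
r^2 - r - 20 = (r - 5)*(r + 4)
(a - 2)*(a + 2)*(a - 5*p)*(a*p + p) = a^4*p - 5*a^3*p^2 + a^3*p - 5*a^2*p^2 - 4*a^2*p + 20*a*p^2 - 4*a*p + 20*p^2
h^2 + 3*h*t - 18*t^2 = (h - 3*t)*(h + 6*t)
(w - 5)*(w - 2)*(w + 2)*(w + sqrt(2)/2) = w^4 - 5*w^3 + sqrt(2)*w^3/2 - 4*w^2 - 5*sqrt(2)*w^2/2 - 2*sqrt(2)*w + 20*w + 10*sqrt(2)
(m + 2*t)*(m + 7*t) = m^2 + 9*m*t + 14*t^2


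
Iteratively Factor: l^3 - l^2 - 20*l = (l + 4)*(l^2 - 5*l) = (l - 5)*(l + 4)*(l)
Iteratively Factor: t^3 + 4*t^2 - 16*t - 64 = (t + 4)*(t^2 - 16) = (t - 4)*(t + 4)*(t + 4)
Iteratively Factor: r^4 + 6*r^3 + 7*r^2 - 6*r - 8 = (r + 1)*(r^3 + 5*r^2 + 2*r - 8) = (r + 1)*(r + 2)*(r^2 + 3*r - 4) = (r - 1)*(r + 1)*(r + 2)*(r + 4)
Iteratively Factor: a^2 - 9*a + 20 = (a - 4)*(a - 5)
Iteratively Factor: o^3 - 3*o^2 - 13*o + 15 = (o + 3)*(o^2 - 6*o + 5) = (o - 1)*(o + 3)*(o - 5)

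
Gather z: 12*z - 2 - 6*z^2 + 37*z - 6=-6*z^2 + 49*z - 8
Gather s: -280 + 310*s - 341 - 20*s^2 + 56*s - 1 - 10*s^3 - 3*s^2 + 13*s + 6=-10*s^3 - 23*s^2 + 379*s - 616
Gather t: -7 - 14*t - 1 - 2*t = -16*t - 8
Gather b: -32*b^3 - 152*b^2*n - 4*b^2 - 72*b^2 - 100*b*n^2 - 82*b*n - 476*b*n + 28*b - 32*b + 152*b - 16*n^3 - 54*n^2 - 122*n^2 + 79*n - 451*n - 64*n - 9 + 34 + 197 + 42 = -32*b^3 + b^2*(-152*n - 76) + b*(-100*n^2 - 558*n + 148) - 16*n^3 - 176*n^2 - 436*n + 264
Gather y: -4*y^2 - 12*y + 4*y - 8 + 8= -4*y^2 - 8*y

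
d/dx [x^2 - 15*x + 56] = 2*x - 15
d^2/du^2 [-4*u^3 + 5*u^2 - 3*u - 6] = 10 - 24*u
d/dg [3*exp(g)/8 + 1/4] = 3*exp(g)/8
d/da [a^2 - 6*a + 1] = 2*a - 6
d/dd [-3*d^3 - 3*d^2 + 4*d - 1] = -9*d^2 - 6*d + 4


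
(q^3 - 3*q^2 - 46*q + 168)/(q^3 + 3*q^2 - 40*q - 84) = (q - 4)/(q + 2)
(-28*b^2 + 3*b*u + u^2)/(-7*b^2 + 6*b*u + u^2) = (-4*b + u)/(-b + u)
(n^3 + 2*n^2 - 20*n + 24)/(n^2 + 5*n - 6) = (n^2 - 4*n + 4)/(n - 1)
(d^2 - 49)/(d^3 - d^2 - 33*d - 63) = (d + 7)/(d^2 + 6*d + 9)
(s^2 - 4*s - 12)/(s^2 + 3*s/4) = 4*(s^2 - 4*s - 12)/(s*(4*s + 3))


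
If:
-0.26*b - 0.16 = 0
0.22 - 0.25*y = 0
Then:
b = -0.62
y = 0.88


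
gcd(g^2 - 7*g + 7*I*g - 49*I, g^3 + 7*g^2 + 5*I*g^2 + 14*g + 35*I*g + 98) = g + 7*I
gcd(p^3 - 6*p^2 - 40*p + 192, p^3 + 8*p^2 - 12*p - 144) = p^2 + 2*p - 24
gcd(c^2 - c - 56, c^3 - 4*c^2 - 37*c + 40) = c - 8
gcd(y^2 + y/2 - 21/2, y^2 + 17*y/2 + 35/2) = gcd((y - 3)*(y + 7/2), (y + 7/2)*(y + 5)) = y + 7/2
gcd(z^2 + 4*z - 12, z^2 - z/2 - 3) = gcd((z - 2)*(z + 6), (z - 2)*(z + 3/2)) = z - 2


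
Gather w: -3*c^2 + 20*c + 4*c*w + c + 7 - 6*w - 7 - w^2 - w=-3*c^2 + 21*c - w^2 + w*(4*c - 7)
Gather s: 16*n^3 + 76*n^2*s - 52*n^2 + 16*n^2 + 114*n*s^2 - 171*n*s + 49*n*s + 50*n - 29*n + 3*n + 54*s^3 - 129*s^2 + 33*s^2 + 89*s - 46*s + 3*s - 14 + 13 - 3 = 16*n^3 - 36*n^2 + 24*n + 54*s^3 + s^2*(114*n - 96) + s*(76*n^2 - 122*n + 46) - 4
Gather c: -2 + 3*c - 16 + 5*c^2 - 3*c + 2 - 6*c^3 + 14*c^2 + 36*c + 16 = -6*c^3 + 19*c^2 + 36*c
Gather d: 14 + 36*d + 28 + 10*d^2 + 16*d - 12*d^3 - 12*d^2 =-12*d^3 - 2*d^2 + 52*d + 42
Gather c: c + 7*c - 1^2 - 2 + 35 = 8*c + 32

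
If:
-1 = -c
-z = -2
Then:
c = 1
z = 2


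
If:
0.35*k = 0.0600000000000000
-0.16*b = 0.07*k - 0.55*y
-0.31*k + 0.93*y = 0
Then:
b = 0.12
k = 0.17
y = 0.06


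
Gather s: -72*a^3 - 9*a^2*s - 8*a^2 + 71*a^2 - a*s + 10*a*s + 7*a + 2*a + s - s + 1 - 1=-72*a^3 + 63*a^2 + 9*a + s*(-9*a^2 + 9*a)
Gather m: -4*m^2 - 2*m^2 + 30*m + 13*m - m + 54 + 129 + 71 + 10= -6*m^2 + 42*m + 264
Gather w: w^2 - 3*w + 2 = w^2 - 3*w + 2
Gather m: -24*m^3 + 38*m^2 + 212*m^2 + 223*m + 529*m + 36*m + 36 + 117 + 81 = -24*m^3 + 250*m^2 + 788*m + 234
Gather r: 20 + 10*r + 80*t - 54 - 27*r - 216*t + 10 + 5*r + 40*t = -12*r - 96*t - 24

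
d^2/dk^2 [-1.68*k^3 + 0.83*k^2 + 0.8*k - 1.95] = 1.66 - 10.08*k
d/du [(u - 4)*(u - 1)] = 2*u - 5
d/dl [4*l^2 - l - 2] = 8*l - 1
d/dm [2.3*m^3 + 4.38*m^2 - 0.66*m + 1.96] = 6.9*m^2 + 8.76*m - 0.66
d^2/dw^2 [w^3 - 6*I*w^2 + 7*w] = 6*w - 12*I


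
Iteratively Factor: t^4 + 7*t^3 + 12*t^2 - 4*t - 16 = (t - 1)*(t^3 + 8*t^2 + 20*t + 16) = (t - 1)*(t + 2)*(t^2 + 6*t + 8) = (t - 1)*(t + 2)*(t + 4)*(t + 2)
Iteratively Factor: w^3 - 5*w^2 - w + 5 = (w + 1)*(w^2 - 6*w + 5) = (w - 1)*(w + 1)*(w - 5)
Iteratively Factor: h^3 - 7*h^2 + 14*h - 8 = (h - 2)*(h^2 - 5*h + 4) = (h - 2)*(h - 1)*(h - 4)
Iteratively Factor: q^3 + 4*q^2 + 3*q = (q)*(q^2 + 4*q + 3) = q*(q + 3)*(q + 1)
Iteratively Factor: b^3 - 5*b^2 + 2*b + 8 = (b - 2)*(b^2 - 3*b - 4) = (b - 4)*(b - 2)*(b + 1)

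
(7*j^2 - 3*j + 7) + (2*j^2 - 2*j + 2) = 9*j^2 - 5*j + 9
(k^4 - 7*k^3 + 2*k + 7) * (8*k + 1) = 8*k^5 - 55*k^4 - 7*k^3 + 16*k^2 + 58*k + 7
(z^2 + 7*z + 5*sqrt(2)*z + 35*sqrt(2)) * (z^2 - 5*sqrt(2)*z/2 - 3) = z^4 + 5*sqrt(2)*z^3/2 + 7*z^3 - 28*z^2 + 35*sqrt(2)*z^2/2 - 196*z - 15*sqrt(2)*z - 105*sqrt(2)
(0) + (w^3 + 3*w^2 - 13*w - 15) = w^3 + 3*w^2 - 13*w - 15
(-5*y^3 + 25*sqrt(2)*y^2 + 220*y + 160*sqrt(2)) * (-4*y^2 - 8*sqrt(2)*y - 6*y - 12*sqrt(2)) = 20*y^5 - 60*sqrt(2)*y^4 + 30*y^4 - 1280*y^3 - 90*sqrt(2)*y^3 - 2400*sqrt(2)*y^2 - 1920*y^2 - 3600*sqrt(2)*y - 2560*y - 3840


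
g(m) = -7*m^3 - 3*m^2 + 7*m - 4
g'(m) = -21*m^2 - 6*m + 7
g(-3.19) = 170.37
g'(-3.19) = -187.56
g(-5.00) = 761.00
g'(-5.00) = -488.00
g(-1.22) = -4.29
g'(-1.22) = -16.94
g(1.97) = -55.37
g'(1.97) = -86.32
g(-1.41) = -0.21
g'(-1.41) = -26.29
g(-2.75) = 99.64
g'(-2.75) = -135.31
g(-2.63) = 84.18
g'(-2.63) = -122.47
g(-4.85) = 690.07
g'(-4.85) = -457.87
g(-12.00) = 11576.00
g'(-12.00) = -2945.00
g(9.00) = -5287.00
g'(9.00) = -1748.00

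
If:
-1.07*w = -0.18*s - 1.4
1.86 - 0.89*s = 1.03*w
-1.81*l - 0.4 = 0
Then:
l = -0.22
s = 0.48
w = 1.39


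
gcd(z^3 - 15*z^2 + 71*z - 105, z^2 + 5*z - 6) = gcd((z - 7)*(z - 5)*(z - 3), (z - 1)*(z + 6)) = 1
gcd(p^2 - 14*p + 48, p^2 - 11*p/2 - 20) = p - 8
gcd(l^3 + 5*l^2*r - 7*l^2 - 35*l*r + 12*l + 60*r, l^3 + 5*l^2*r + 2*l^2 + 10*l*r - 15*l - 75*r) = l^2 + 5*l*r - 3*l - 15*r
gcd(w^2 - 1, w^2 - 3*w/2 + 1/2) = w - 1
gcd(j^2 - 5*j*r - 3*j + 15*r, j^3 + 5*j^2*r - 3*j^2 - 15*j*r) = j - 3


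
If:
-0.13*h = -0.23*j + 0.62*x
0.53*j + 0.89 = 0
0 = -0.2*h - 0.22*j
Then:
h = 1.85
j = -1.68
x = -1.01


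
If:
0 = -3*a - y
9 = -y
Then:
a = 3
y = -9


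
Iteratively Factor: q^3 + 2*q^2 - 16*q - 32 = (q - 4)*(q^2 + 6*q + 8) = (q - 4)*(q + 2)*(q + 4)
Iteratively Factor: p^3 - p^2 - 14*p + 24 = (p - 3)*(p^2 + 2*p - 8) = (p - 3)*(p + 4)*(p - 2)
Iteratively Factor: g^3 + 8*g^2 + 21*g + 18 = (g + 3)*(g^2 + 5*g + 6) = (g + 2)*(g + 3)*(g + 3)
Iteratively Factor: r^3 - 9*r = (r)*(r^2 - 9) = r*(r - 3)*(r + 3)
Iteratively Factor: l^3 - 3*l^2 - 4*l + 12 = (l - 2)*(l^2 - l - 6) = (l - 2)*(l + 2)*(l - 3)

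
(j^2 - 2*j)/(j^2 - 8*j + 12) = j/(j - 6)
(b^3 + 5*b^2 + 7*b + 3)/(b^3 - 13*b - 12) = (b + 1)/(b - 4)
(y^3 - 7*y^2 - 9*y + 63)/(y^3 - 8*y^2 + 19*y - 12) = (y^2 - 4*y - 21)/(y^2 - 5*y + 4)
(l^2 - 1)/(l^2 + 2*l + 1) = (l - 1)/(l + 1)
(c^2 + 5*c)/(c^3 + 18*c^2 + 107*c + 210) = c/(c^2 + 13*c + 42)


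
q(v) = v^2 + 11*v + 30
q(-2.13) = 11.11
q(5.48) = 120.31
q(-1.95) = 12.35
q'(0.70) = 12.40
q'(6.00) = 23.00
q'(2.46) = 15.92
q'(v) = 2*v + 11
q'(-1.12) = 8.76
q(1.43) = 47.77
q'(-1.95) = 7.10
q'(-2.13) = 6.74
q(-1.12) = 18.93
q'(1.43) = 13.86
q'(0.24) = 11.48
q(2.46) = 63.11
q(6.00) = 132.00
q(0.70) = 38.19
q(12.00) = 306.00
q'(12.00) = 35.00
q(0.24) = 32.70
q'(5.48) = 21.96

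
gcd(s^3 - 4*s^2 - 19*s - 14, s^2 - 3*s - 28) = s - 7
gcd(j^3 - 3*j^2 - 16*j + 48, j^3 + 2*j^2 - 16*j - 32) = j^2 - 16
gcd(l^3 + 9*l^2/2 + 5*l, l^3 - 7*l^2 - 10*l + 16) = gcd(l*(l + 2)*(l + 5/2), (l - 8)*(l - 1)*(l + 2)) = l + 2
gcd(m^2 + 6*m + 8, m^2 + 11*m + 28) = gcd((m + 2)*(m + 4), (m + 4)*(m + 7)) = m + 4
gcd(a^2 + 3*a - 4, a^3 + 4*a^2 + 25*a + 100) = a + 4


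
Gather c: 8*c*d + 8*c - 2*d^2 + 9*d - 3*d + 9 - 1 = c*(8*d + 8) - 2*d^2 + 6*d + 8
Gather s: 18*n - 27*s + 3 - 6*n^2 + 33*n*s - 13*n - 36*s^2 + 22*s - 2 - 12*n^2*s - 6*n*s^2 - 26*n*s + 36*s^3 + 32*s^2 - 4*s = -6*n^2 + 5*n + 36*s^3 + s^2*(-6*n - 4) + s*(-12*n^2 + 7*n - 9) + 1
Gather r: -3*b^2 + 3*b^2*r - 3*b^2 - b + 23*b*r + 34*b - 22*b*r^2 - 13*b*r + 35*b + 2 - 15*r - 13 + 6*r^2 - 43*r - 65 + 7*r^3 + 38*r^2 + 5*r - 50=-6*b^2 + 68*b + 7*r^3 + r^2*(44 - 22*b) + r*(3*b^2 + 10*b - 53) - 126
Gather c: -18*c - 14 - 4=-18*c - 18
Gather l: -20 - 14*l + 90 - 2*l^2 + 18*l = -2*l^2 + 4*l + 70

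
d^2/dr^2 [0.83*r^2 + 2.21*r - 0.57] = 1.66000000000000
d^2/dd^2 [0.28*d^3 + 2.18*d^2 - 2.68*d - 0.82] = 1.68*d + 4.36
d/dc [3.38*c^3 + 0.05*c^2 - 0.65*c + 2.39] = 10.14*c^2 + 0.1*c - 0.65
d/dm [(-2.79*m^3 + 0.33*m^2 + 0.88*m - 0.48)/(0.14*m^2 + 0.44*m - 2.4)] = (-0.3906*m^4 - 2.4552*m^3 + 20.11*m^2 - 1.4496*m - 1.9008)/(0.0196*m^4 + 0.1232*m^3 - 0.4784*m^2 - 2.112*m + 5.76)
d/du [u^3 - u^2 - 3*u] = 3*u^2 - 2*u - 3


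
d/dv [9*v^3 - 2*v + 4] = 27*v^2 - 2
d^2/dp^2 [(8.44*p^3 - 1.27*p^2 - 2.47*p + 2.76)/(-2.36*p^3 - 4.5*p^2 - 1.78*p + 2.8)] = (193.412384000001*p^6 + 295.269984*p^5 - 728.345088*p^4 - 558.721904*p^3 + 139.357632*p^2 - 452.35968*p - 42.507008)/(13.144256*p^9 + 75.1896*p^8 + 173.111664*p^7 + 157.76196*p^6 - 47.848728*p^5 - 197.90004*p^4 - 73.421048*p^3 + 79.22544*p^2 + 41.8656*p - 21.952)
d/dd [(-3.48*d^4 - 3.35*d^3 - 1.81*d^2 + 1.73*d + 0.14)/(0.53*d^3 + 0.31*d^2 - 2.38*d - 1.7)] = (-1.8444*d^6 - 2.1576*d^5 + 24.768*d^4 + 37.7762*d^3 + 20.6339*d^2 + 6.0672*d - 2.6078)/(0.2809*d^6 + 0.3286*d^5 - 2.4267*d^4 - 3.2776*d^3 + 4.6104*d^2 + 8.092*d + 2.89)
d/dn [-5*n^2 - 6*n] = -10*n - 6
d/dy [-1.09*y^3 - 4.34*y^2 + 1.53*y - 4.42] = -3.27*y^2 - 8.68*y + 1.53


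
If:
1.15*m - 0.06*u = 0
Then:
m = 0.0521739130434783*u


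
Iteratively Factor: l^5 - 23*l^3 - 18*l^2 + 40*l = (l + 2)*(l^4 - 2*l^3 - 19*l^2 + 20*l) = (l - 5)*(l + 2)*(l^3 + 3*l^2 - 4*l) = (l - 5)*(l + 2)*(l + 4)*(l^2 - l) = l*(l - 5)*(l + 2)*(l + 4)*(l - 1)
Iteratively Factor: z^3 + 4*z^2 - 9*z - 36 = (z - 3)*(z^2 + 7*z + 12) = (z - 3)*(z + 3)*(z + 4)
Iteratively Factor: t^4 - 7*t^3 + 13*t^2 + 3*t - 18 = (t - 3)*(t^3 - 4*t^2 + t + 6) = (t - 3)^2*(t^2 - t - 2) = (t - 3)^2*(t - 2)*(t + 1)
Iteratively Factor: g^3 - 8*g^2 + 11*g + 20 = (g + 1)*(g^2 - 9*g + 20) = (g - 5)*(g + 1)*(g - 4)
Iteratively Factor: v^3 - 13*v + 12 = (v - 3)*(v^2 + 3*v - 4) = (v - 3)*(v + 4)*(v - 1)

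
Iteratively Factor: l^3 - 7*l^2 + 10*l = (l - 2)*(l^2 - 5*l) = (l - 5)*(l - 2)*(l)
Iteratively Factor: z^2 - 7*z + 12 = (z - 4)*(z - 3)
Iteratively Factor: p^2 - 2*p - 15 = (p - 5)*(p + 3)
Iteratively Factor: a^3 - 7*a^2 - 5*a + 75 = (a - 5)*(a^2 - 2*a - 15) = (a - 5)*(a + 3)*(a - 5)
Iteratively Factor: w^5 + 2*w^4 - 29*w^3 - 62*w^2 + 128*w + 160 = (w - 2)*(w^4 + 4*w^3 - 21*w^2 - 104*w - 80) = (w - 2)*(w + 1)*(w^3 + 3*w^2 - 24*w - 80) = (w - 5)*(w - 2)*(w + 1)*(w^2 + 8*w + 16) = (w - 5)*(w - 2)*(w + 1)*(w + 4)*(w + 4)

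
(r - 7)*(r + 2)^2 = r^3 - 3*r^2 - 24*r - 28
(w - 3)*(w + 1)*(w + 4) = w^3 + 2*w^2 - 11*w - 12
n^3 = n^3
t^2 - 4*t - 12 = (t - 6)*(t + 2)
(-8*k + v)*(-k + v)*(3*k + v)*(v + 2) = 24*k^3*v + 48*k^3 - 19*k^2*v^2 - 38*k^2*v - 6*k*v^3 - 12*k*v^2 + v^4 + 2*v^3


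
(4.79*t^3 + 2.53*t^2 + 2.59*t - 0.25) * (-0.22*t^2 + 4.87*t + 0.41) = -1.0538*t^5 + 22.7707*t^4 + 13.7152*t^3 + 13.7056*t^2 - 0.1556*t - 0.1025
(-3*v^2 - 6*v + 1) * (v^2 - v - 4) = -3*v^4 - 3*v^3 + 19*v^2 + 23*v - 4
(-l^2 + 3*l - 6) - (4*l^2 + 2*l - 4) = -5*l^2 + l - 2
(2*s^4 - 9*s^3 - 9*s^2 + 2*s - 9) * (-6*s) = -12*s^5 + 54*s^4 + 54*s^3 - 12*s^2 + 54*s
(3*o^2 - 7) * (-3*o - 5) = -9*o^3 - 15*o^2 + 21*o + 35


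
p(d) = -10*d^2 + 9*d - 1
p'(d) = 9 - 20*d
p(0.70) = 0.40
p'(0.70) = -5.00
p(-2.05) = -61.48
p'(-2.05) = 50.00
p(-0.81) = -14.85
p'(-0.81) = 25.20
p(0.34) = 0.90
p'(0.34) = 2.20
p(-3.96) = -193.46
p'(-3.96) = 88.20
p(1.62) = -12.66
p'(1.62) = -23.40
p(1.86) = -18.86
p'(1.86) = -28.20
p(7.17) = -450.56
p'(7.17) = -134.40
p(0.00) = -1.00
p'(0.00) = 9.00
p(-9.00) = -892.00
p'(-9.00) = 189.00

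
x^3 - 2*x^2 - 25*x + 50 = (x - 5)*(x - 2)*(x + 5)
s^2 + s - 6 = (s - 2)*(s + 3)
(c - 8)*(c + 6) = c^2 - 2*c - 48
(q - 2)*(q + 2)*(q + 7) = q^3 + 7*q^2 - 4*q - 28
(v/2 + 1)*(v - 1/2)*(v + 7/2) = v^3/2 + 5*v^2/2 + 17*v/8 - 7/4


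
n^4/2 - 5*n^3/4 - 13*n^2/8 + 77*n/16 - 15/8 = (n/2 + 1)*(n - 5/2)*(n - 3/2)*(n - 1/2)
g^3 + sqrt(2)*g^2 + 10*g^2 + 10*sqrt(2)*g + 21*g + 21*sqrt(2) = (g + 3)*(g + 7)*(g + sqrt(2))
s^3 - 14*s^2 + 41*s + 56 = (s - 8)*(s - 7)*(s + 1)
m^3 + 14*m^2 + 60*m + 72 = (m + 2)*(m + 6)^2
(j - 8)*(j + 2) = j^2 - 6*j - 16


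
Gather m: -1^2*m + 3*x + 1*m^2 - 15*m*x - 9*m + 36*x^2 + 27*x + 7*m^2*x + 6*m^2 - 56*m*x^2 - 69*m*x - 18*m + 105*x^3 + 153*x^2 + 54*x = m^2*(7*x + 7) + m*(-56*x^2 - 84*x - 28) + 105*x^3 + 189*x^2 + 84*x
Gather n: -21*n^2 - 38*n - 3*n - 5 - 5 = -21*n^2 - 41*n - 10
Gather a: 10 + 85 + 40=135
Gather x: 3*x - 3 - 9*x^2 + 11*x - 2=-9*x^2 + 14*x - 5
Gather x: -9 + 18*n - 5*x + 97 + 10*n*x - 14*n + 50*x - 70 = 4*n + x*(10*n + 45) + 18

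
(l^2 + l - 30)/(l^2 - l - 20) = (l + 6)/(l + 4)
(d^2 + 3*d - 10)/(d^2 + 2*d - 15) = (d - 2)/(d - 3)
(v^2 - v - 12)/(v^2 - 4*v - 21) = (v - 4)/(v - 7)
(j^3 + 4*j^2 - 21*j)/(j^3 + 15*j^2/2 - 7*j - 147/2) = 2*j/(2*j + 7)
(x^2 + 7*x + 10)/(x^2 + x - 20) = (x + 2)/(x - 4)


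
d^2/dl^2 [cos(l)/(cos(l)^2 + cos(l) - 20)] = (2*(2*cos(l) + 1)^2*sin(l)^2*cos(l) - (cos(l)^2 + cos(l) - 20)^2*cos(l) + (cos(l)^2 + cos(l) - 20)*(3*cos(2*l) + 4*cos(3*l) - 1)/2)/(cos(l)^2 + cos(l) - 20)^3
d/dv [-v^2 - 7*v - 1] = -2*v - 7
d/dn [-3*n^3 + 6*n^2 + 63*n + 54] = -9*n^2 + 12*n + 63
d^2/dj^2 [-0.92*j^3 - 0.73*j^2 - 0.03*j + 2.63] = -5.52*j - 1.46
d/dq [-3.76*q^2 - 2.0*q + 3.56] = -7.52*q - 2.0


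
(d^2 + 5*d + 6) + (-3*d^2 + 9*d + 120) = -2*d^2 + 14*d + 126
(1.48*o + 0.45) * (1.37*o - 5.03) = 2.0276*o^2 - 6.8279*o - 2.2635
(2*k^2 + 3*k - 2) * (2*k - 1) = 4*k^3 + 4*k^2 - 7*k + 2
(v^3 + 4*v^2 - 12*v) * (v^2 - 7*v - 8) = v^5 - 3*v^4 - 48*v^3 + 52*v^2 + 96*v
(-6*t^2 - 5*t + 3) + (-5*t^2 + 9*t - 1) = -11*t^2 + 4*t + 2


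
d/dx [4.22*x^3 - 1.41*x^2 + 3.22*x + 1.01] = 12.66*x^2 - 2.82*x + 3.22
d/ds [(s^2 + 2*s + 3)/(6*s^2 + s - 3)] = (-11*s^2 - 42*s - 9)/(36*s^4 + 12*s^3 - 35*s^2 - 6*s + 9)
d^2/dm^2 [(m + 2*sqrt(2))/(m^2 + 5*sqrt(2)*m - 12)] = 2*((m + 2*sqrt(2))*(2*m + 5*sqrt(2))^2 - (3*m + 7*sqrt(2))*(m^2 + 5*sqrt(2)*m - 12))/(m^2 + 5*sqrt(2)*m - 12)^3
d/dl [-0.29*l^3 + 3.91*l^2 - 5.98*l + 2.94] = -0.87*l^2 + 7.82*l - 5.98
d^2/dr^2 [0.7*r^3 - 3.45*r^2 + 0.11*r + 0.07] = 4.2*r - 6.9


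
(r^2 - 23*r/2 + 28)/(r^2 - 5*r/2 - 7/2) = (r - 8)/(r + 1)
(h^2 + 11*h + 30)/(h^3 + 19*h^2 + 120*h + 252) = (h + 5)/(h^2 + 13*h + 42)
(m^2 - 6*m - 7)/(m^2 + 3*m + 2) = (m - 7)/(m + 2)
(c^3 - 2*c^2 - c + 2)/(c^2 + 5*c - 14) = (c^2 - 1)/(c + 7)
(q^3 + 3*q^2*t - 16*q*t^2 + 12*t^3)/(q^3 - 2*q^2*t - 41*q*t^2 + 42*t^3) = (q - 2*t)/(q - 7*t)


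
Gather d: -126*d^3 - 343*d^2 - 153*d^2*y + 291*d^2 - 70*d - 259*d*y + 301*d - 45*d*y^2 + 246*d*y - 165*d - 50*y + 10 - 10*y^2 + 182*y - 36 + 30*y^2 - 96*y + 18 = -126*d^3 + d^2*(-153*y - 52) + d*(-45*y^2 - 13*y + 66) + 20*y^2 + 36*y - 8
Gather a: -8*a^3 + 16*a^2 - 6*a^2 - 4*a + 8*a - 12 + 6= -8*a^3 + 10*a^2 + 4*a - 6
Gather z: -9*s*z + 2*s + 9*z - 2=2*s + z*(9 - 9*s) - 2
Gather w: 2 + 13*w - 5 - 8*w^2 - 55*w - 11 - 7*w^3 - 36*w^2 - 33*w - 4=-7*w^3 - 44*w^2 - 75*w - 18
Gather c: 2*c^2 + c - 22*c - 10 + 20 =2*c^2 - 21*c + 10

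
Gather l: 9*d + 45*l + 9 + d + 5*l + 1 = 10*d + 50*l + 10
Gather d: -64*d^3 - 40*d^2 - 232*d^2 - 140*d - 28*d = -64*d^3 - 272*d^2 - 168*d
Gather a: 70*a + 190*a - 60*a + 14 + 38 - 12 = 200*a + 40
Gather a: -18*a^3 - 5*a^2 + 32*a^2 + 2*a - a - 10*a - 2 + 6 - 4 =-18*a^3 + 27*a^2 - 9*a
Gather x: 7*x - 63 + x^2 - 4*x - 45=x^2 + 3*x - 108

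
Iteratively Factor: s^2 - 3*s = (s)*(s - 3)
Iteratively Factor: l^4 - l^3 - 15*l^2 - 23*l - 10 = (l + 1)*(l^3 - 2*l^2 - 13*l - 10) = (l + 1)*(l + 2)*(l^2 - 4*l - 5) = (l + 1)^2*(l + 2)*(l - 5)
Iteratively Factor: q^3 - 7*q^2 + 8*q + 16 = (q - 4)*(q^2 - 3*q - 4) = (q - 4)^2*(q + 1)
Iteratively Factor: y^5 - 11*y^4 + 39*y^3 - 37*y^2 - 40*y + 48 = (y + 1)*(y^4 - 12*y^3 + 51*y^2 - 88*y + 48) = (y - 4)*(y + 1)*(y^3 - 8*y^2 + 19*y - 12) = (y - 4)*(y - 1)*(y + 1)*(y^2 - 7*y + 12) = (y - 4)*(y - 3)*(y - 1)*(y + 1)*(y - 4)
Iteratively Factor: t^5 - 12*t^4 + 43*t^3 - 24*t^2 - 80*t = (t + 1)*(t^4 - 13*t^3 + 56*t^2 - 80*t) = (t - 5)*(t + 1)*(t^3 - 8*t^2 + 16*t) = (t - 5)*(t - 4)*(t + 1)*(t^2 - 4*t) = (t - 5)*(t - 4)^2*(t + 1)*(t)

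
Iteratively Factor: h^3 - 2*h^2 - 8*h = (h + 2)*(h^2 - 4*h) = h*(h + 2)*(h - 4)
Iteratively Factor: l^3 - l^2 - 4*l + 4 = (l - 1)*(l^2 - 4) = (l - 2)*(l - 1)*(l + 2)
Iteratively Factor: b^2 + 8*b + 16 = (b + 4)*(b + 4)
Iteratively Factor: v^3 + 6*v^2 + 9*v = (v + 3)*(v^2 + 3*v) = (v + 3)^2*(v)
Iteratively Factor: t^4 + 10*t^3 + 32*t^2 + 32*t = (t + 2)*(t^3 + 8*t^2 + 16*t) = (t + 2)*(t + 4)*(t^2 + 4*t) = t*(t + 2)*(t + 4)*(t + 4)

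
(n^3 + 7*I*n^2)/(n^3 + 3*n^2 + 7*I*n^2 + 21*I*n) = n/(n + 3)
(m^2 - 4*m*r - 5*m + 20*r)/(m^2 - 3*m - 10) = (m - 4*r)/(m + 2)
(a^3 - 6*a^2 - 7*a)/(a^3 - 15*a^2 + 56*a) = (a + 1)/(a - 8)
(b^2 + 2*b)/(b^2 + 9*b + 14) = b/(b + 7)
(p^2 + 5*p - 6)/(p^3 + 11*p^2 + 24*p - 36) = 1/(p + 6)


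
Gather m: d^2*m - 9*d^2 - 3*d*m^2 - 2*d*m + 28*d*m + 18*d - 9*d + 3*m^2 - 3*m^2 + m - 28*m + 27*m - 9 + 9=-9*d^2 - 3*d*m^2 + 9*d + m*(d^2 + 26*d)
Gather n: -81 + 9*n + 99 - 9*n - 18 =0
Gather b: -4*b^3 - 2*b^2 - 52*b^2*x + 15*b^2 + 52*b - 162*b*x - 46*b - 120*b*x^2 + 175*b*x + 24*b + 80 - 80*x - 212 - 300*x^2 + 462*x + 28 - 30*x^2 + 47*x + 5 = -4*b^3 + b^2*(13 - 52*x) + b*(-120*x^2 + 13*x + 30) - 330*x^2 + 429*x - 99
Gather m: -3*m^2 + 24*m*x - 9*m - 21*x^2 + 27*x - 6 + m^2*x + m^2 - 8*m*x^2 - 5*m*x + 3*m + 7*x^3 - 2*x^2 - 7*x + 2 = m^2*(x - 2) + m*(-8*x^2 + 19*x - 6) + 7*x^3 - 23*x^2 + 20*x - 4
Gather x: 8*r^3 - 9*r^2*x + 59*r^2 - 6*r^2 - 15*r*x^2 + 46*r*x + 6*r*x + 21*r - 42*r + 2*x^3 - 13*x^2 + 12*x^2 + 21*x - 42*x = 8*r^3 + 53*r^2 - 21*r + 2*x^3 + x^2*(-15*r - 1) + x*(-9*r^2 + 52*r - 21)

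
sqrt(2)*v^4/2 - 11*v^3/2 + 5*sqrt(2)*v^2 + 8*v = v*(v - 4*sqrt(2))*(v - 2*sqrt(2))*(sqrt(2)*v/2 + 1/2)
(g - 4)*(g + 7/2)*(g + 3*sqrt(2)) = g^3 - g^2/2 + 3*sqrt(2)*g^2 - 14*g - 3*sqrt(2)*g/2 - 42*sqrt(2)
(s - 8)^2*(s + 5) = s^3 - 11*s^2 - 16*s + 320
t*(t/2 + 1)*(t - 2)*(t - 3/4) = t^4/2 - 3*t^3/8 - 2*t^2 + 3*t/2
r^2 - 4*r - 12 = (r - 6)*(r + 2)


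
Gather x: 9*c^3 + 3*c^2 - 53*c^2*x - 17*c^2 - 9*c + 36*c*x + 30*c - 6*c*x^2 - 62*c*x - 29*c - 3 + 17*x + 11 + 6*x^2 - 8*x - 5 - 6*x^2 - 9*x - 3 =9*c^3 - 14*c^2 - 6*c*x^2 - 8*c + x*(-53*c^2 - 26*c)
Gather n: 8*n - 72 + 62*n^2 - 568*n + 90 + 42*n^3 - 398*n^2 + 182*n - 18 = 42*n^3 - 336*n^2 - 378*n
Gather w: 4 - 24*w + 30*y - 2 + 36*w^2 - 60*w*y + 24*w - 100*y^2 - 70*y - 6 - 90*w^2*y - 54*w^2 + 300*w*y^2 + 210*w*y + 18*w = w^2*(-90*y - 18) + w*(300*y^2 + 150*y + 18) - 100*y^2 - 40*y - 4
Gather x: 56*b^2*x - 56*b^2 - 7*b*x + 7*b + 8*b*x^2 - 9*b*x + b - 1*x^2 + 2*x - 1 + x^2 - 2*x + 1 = -56*b^2 + 8*b*x^2 + 8*b + x*(56*b^2 - 16*b)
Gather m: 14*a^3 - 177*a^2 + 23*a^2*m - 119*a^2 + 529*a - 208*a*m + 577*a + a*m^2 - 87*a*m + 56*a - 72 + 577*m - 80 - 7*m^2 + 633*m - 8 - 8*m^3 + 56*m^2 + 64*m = 14*a^3 - 296*a^2 + 1162*a - 8*m^3 + m^2*(a + 49) + m*(23*a^2 - 295*a + 1274) - 160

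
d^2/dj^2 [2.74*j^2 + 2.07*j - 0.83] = 5.48000000000000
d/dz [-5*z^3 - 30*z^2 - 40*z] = -15*z^2 - 60*z - 40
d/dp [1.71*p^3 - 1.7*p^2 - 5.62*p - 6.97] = 5.13*p^2 - 3.4*p - 5.62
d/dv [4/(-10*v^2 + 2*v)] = 2*(10*v - 1)/(v^2*(5*v - 1)^2)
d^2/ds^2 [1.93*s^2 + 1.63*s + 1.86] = 3.86000000000000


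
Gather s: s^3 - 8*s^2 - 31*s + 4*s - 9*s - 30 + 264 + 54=s^3 - 8*s^2 - 36*s + 288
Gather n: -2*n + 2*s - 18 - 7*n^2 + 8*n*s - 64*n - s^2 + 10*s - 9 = -7*n^2 + n*(8*s - 66) - s^2 + 12*s - 27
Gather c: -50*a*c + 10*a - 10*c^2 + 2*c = 10*a - 10*c^2 + c*(2 - 50*a)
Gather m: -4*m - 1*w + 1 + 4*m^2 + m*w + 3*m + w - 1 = 4*m^2 + m*(w - 1)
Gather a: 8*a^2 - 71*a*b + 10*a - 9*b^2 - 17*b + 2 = 8*a^2 + a*(10 - 71*b) - 9*b^2 - 17*b + 2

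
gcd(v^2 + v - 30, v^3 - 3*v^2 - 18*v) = 1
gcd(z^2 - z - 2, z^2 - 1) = z + 1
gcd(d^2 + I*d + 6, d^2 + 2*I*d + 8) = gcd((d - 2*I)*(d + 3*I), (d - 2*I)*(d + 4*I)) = d - 2*I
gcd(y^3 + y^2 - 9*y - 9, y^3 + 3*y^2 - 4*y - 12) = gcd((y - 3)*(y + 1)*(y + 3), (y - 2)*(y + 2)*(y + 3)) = y + 3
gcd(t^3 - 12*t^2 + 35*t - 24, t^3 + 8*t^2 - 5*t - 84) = t - 3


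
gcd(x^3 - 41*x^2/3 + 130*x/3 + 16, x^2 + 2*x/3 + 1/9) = x + 1/3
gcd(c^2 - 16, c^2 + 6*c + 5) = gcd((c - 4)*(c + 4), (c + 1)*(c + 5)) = 1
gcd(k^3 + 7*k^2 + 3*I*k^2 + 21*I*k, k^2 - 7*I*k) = k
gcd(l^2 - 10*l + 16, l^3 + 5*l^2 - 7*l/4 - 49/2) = l - 2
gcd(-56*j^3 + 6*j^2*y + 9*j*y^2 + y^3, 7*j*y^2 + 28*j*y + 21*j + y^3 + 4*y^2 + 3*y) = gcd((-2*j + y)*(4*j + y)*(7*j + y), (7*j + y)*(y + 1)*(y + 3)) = 7*j + y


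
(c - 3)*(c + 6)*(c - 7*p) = c^3 - 7*c^2*p + 3*c^2 - 21*c*p - 18*c + 126*p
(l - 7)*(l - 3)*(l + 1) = l^3 - 9*l^2 + 11*l + 21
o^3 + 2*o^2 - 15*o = o*(o - 3)*(o + 5)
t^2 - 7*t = t*(t - 7)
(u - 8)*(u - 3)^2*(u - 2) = u^4 - 16*u^3 + 85*u^2 - 186*u + 144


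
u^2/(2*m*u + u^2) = u/(2*m + u)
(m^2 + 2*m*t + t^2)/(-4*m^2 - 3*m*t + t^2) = (m + t)/(-4*m + t)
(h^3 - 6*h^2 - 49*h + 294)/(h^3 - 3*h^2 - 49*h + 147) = (h - 6)/(h - 3)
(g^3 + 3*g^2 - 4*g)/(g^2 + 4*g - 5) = g*(g + 4)/(g + 5)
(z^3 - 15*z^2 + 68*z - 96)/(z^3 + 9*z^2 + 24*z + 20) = (z^3 - 15*z^2 + 68*z - 96)/(z^3 + 9*z^2 + 24*z + 20)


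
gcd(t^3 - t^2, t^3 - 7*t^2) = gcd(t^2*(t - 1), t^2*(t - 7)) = t^2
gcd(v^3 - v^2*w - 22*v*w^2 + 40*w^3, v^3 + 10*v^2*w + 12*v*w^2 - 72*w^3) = v - 2*w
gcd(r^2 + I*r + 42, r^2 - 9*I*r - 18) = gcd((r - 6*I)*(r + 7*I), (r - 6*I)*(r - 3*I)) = r - 6*I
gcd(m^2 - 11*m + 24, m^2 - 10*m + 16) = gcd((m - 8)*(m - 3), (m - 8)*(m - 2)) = m - 8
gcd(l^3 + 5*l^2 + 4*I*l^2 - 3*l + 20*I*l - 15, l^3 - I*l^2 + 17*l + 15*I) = l^2 + 4*I*l - 3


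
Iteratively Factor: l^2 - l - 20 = (l - 5)*(l + 4)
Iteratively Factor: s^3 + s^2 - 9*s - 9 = (s + 3)*(s^2 - 2*s - 3) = (s + 1)*(s + 3)*(s - 3)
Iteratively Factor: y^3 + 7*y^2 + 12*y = (y)*(y^2 + 7*y + 12) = y*(y + 3)*(y + 4)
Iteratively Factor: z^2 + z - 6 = (z + 3)*(z - 2)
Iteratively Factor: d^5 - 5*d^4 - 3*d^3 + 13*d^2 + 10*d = (d + 1)*(d^4 - 6*d^3 + 3*d^2 + 10*d) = (d - 2)*(d + 1)*(d^3 - 4*d^2 - 5*d) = (d - 2)*(d + 1)^2*(d^2 - 5*d) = (d - 5)*(d - 2)*(d + 1)^2*(d)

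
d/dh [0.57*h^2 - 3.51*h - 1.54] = 1.14*h - 3.51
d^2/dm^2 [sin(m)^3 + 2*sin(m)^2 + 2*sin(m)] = -9*sin(m)^3 - 8*sin(m)^2 + 4*sin(m) + 4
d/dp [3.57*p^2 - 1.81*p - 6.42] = 7.14*p - 1.81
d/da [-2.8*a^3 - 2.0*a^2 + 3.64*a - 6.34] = -8.4*a^2 - 4.0*a + 3.64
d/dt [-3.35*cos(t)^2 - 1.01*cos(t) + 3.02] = (6.7*cos(t) + 1.01)*sin(t)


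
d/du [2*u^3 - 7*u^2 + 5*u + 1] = 6*u^2 - 14*u + 5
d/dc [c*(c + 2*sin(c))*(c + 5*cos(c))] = -c*(c + 2*sin(c))*(5*sin(c) - 1) + c*(c + 5*cos(c))*(2*cos(c) + 1) + (c + 2*sin(c))*(c + 5*cos(c))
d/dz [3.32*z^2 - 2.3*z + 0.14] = 6.64*z - 2.3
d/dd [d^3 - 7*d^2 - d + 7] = 3*d^2 - 14*d - 1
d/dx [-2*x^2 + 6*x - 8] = 6 - 4*x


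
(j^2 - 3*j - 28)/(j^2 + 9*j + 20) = (j - 7)/(j + 5)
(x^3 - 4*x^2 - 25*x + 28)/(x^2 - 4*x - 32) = (x^2 - 8*x + 7)/(x - 8)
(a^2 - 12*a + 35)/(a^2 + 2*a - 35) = (a - 7)/(a + 7)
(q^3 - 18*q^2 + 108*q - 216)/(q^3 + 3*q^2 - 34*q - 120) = (q^2 - 12*q + 36)/(q^2 + 9*q + 20)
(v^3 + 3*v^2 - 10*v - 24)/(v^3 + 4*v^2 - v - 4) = (v^2 - v - 6)/(v^2 - 1)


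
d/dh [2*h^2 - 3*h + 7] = 4*h - 3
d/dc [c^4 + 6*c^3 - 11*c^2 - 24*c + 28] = 4*c^3 + 18*c^2 - 22*c - 24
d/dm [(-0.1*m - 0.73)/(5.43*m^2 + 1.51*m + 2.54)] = (0.543*m^2 + 7.9278*m + 0.8483)/(29.4849*m^4 + 16.3986*m^3 + 29.8645*m^2 + 7.6708*m + 6.4516)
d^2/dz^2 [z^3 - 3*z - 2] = 6*z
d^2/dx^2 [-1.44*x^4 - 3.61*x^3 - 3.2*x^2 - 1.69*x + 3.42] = -17.28*x^2 - 21.66*x - 6.4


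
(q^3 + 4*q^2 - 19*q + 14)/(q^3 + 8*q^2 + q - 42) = (q - 1)/(q + 3)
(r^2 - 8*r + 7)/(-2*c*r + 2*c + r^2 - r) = (r - 7)/(-2*c + r)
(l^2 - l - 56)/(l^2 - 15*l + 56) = (l + 7)/(l - 7)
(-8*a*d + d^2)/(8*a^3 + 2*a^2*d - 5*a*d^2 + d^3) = d*(-8*a + d)/(8*a^3 + 2*a^2*d - 5*a*d^2 + d^3)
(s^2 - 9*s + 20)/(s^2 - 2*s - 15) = (s - 4)/(s + 3)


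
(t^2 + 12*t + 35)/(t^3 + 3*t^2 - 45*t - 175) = (t + 7)/(t^2 - 2*t - 35)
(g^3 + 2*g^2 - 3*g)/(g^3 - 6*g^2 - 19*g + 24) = g/(g - 8)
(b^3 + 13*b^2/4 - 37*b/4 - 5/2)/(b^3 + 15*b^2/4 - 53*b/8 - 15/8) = 2*(b - 2)/(2*b - 3)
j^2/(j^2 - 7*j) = j/(j - 7)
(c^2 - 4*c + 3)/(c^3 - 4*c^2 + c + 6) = (c - 1)/(c^2 - c - 2)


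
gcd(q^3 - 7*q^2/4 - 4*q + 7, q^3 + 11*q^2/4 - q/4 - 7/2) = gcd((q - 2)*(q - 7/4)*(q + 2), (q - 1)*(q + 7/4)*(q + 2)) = q + 2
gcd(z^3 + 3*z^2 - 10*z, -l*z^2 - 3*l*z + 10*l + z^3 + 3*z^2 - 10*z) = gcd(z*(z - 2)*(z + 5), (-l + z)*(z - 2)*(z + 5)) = z^2 + 3*z - 10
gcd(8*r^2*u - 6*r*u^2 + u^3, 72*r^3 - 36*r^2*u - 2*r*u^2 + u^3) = 2*r - u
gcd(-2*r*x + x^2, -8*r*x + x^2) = x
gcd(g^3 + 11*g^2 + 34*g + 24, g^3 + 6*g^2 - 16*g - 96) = g^2 + 10*g + 24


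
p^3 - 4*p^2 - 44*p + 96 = (p - 8)*(p - 2)*(p + 6)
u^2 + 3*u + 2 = (u + 1)*(u + 2)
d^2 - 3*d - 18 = (d - 6)*(d + 3)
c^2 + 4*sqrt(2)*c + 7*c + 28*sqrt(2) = (c + 7)*(c + 4*sqrt(2))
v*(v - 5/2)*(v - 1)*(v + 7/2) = v^4 - 39*v^2/4 + 35*v/4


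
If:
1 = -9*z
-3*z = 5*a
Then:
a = 1/15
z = -1/9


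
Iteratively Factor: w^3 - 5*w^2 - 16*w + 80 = (w - 5)*(w^2 - 16) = (w - 5)*(w + 4)*(w - 4)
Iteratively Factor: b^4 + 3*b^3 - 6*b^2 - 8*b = (b + 4)*(b^3 - b^2 - 2*b) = b*(b + 4)*(b^2 - b - 2) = b*(b + 1)*(b + 4)*(b - 2)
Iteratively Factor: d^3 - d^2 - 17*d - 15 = (d + 3)*(d^2 - 4*d - 5) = (d + 1)*(d + 3)*(d - 5)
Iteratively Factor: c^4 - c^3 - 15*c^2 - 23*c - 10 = (c + 1)*(c^3 - 2*c^2 - 13*c - 10) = (c + 1)^2*(c^2 - 3*c - 10) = (c - 5)*(c + 1)^2*(c + 2)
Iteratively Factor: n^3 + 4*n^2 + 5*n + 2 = (n + 1)*(n^2 + 3*n + 2) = (n + 1)^2*(n + 2)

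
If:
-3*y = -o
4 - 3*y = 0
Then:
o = 4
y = 4/3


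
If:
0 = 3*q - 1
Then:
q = 1/3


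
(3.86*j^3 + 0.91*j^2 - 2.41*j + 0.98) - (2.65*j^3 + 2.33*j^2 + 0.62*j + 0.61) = 1.21*j^3 - 1.42*j^2 - 3.03*j + 0.37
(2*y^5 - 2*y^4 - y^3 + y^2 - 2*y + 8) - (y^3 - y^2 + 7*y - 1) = 2*y^5 - 2*y^4 - 2*y^3 + 2*y^2 - 9*y + 9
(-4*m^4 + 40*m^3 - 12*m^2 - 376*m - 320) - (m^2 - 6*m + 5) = -4*m^4 + 40*m^3 - 13*m^2 - 370*m - 325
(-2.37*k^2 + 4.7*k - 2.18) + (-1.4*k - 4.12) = -2.37*k^2 + 3.3*k - 6.3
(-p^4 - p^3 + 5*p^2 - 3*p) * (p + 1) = -p^5 - 2*p^4 + 4*p^3 + 2*p^2 - 3*p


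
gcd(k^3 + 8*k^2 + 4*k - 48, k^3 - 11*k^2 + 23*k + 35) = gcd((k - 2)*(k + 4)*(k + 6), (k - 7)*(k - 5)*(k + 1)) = 1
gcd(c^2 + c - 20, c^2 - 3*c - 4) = c - 4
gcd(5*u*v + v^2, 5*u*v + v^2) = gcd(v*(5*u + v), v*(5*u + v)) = 5*u*v + v^2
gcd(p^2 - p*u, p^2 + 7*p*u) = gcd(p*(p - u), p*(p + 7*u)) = p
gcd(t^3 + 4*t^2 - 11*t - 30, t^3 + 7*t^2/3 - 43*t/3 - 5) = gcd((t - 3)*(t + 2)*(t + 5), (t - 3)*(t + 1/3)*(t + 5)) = t^2 + 2*t - 15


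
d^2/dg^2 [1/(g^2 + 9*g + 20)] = 2*(-g^2 - 9*g + (2*g + 9)^2 - 20)/(g^2 + 9*g + 20)^3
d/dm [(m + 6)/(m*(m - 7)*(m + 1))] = 2*(-m^3 - 6*m^2 + 36*m + 21)/(m^2*(m^4 - 12*m^3 + 22*m^2 + 84*m + 49))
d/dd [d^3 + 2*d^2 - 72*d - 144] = 3*d^2 + 4*d - 72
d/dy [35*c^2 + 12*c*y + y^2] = 12*c + 2*y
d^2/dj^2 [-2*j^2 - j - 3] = -4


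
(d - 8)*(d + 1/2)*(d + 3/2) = d^3 - 6*d^2 - 61*d/4 - 6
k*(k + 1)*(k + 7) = k^3 + 8*k^2 + 7*k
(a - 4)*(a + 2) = a^2 - 2*a - 8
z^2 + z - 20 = (z - 4)*(z + 5)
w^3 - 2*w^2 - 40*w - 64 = (w - 8)*(w + 2)*(w + 4)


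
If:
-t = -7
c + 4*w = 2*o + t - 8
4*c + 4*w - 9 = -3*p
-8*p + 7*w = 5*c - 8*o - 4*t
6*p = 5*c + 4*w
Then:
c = 2106/965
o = -53/386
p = 1199/965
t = 7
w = -834/965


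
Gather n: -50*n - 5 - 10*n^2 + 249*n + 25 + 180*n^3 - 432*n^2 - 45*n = 180*n^3 - 442*n^2 + 154*n + 20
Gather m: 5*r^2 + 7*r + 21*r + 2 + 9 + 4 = 5*r^2 + 28*r + 15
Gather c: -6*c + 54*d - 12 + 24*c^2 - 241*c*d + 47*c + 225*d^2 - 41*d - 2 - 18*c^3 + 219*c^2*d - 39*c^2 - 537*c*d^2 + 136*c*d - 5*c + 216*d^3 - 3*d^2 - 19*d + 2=-18*c^3 + c^2*(219*d - 15) + c*(-537*d^2 - 105*d + 36) + 216*d^3 + 222*d^2 - 6*d - 12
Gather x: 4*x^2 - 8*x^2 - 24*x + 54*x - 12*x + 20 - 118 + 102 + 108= -4*x^2 + 18*x + 112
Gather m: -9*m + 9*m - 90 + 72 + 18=0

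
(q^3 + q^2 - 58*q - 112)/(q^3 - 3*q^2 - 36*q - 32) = (q^2 + 9*q + 14)/(q^2 + 5*q + 4)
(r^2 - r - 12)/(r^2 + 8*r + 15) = (r - 4)/(r + 5)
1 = 1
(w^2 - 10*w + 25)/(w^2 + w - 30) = (w - 5)/(w + 6)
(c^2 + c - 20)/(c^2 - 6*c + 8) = (c + 5)/(c - 2)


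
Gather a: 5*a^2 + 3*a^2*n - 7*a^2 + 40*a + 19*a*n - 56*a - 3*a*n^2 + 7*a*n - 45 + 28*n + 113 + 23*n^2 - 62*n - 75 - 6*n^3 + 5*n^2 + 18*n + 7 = a^2*(3*n - 2) + a*(-3*n^2 + 26*n - 16) - 6*n^3 + 28*n^2 - 16*n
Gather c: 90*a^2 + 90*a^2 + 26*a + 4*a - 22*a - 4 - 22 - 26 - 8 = 180*a^2 + 8*a - 60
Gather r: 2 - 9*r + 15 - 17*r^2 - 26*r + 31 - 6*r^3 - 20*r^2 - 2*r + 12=-6*r^3 - 37*r^2 - 37*r + 60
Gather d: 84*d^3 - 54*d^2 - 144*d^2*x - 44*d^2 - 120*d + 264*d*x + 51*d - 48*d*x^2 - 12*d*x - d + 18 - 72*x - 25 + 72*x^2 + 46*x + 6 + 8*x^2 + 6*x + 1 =84*d^3 + d^2*(-144*x - 98) + d*(-48*x^2 + 252*x - 70) + 80*x^2 - 20*x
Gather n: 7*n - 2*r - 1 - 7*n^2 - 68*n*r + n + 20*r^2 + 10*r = -7*n^2 + n*(8 - 68*r) + 20*r^2 + 8*r - 1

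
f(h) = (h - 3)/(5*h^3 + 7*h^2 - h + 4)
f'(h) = (h - 3)*(-15*h^2 - 14*h + 1)/(5*h^3 + 7*h^2 - h + 4)^2 + 1/(5*h^3 + 7*h^2 - h + 4)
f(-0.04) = -0.75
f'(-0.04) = -0.04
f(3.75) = 0.00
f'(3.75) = 0.00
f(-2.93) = 0.10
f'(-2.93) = 0.13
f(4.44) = 0.00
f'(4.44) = 0.00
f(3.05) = 0.00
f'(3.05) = 0.00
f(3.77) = 0.00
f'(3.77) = 0.00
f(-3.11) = 0.08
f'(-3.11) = 0.09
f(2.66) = -0.00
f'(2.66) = 0.01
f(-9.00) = 0.00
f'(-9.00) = 0.00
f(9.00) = 0.00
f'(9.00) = 0.00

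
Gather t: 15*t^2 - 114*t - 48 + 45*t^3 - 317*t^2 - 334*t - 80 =45*t^3 - 302*t^2 - 448*t - 128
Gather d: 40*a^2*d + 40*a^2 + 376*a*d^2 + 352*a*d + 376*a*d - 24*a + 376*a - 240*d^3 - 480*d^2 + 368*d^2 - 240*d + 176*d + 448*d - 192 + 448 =40*a^2 + 352*a - 240*d^3 + d^2*(376*a - 112) + d*(40*a^2 + 728*a + 384) + 256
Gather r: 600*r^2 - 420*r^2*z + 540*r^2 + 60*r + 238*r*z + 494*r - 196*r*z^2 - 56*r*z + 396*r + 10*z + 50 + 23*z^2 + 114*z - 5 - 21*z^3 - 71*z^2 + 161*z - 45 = r^2*(1140 - 420*z) + r*(-196*z^2 + 182*z + 950) - 21*z^3 - 48*z^2 + 285*z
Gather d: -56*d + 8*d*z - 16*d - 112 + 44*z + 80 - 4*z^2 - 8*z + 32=d*(8*z - 72) - 4*z^2 + 36*z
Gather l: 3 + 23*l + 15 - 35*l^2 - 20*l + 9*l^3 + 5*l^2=9*l^3 - 30*l^2 + 3*l + 18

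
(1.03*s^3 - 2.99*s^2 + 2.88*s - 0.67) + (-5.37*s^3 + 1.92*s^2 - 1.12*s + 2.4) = -4.34*s^3 - 1.07*s^2 + 1.76*s + 1.73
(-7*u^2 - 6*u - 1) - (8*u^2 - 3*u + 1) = -15*u^2 - 3*u - 2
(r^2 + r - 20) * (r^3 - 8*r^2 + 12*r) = r^5 - 7*r^4 - 16*r^3 + 172*r^2 - 240*r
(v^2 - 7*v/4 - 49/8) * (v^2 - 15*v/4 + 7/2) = v^4 - 11*v^3/2 + 63*v^2/16 + 539*v/32 - 343/16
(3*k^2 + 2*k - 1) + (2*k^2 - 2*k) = 5*k^2 - 1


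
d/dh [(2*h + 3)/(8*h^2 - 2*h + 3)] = 4*(-4*h^2 - 12*h + 3)/(64*h^4 - 32*h^3 + 52*h^2 - 12*h + 9)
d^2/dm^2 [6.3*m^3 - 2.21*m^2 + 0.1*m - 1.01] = 37.8*m - 4.42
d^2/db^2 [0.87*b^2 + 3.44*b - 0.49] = 1.74000000000000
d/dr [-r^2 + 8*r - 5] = 8 - 2*r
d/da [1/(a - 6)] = -1/(a - 6)^2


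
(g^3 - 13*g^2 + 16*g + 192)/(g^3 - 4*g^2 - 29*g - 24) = (g - 8)/(g + 1)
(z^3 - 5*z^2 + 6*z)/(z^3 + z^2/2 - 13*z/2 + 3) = 2*z*(z - 3)/(2*z^2 + 5*z - 3)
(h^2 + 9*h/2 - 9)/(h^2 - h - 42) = (h - 3/2)/(h - 7)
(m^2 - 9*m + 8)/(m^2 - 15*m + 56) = (m - 1)/(m - 7)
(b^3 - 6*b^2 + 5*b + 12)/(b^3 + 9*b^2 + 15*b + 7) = (b^2 - 7*b + 12)/(b^2 + 8*b + 7)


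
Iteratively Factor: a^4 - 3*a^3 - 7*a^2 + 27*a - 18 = (a - 3)*(a^3 - 7*a + 6) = (a - 3)*(a - 2)*(a^2 + 2*a - 3) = (a - 3)*(a - 2)*(a + 3)*(a - 1)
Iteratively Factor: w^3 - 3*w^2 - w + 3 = (w - 3)*(w^2 - 1) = (w - 3)*(w + 1)*(w - 1)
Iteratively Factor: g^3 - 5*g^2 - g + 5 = (g - 1)*(g^2 - 4*g - 5) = (g - 5)*(g - 1)*(g + 1)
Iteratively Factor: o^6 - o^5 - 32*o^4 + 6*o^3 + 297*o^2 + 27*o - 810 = (o + 3)*(o^5 - 4*o^4 - 20*o^3 + 66*o^2 + 99*o - 270) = (o - 3)*(o + 3)*(o^4 - o^3 - 23*o^2 - 3*o + 90) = (o - 3)*(o + 3)^2*(o^3 - 4*o^2 - 11*o + 30) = (o - 3)*(o - 2)*(o + 3)^2*(o^2 - 2*o - 15) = (o - 3)*(o - 2)*(o + 3)^3*(o - 5)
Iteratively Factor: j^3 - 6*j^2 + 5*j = (j - 1)*(j^2 - 5*j) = j*(j - 1)*(j - 5)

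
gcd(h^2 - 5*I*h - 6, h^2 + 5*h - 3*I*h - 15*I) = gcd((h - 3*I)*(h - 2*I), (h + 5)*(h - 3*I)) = h - 3*I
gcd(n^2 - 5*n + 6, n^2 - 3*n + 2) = n - 2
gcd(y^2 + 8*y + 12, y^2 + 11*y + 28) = 1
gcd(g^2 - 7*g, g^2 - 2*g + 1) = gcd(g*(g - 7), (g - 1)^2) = 1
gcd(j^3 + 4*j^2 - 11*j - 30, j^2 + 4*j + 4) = j + 2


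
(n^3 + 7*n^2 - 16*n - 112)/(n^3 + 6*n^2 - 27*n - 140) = (n - 4)/(n - 5)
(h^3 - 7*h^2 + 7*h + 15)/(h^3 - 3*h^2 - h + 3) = (h - 5)/(h - 1)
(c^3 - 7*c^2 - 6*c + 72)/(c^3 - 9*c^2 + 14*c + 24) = (c + 3)/(c + 1)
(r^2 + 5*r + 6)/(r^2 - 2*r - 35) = (r^2 + 5*r + 6)/(r^2 - 2*r - 35)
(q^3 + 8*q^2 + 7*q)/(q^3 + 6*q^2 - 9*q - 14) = q/(q - 2)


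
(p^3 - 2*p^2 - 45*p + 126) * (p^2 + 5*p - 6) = p^5 + 3*p^4 - 61*p^3 - 87*p^2 + 900*p - 756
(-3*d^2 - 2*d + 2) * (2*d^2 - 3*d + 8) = -6*d^4 + 5*d^3 - 14*d^2 - 22*d + 16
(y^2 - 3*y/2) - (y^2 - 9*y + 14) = 15*y/2 - 14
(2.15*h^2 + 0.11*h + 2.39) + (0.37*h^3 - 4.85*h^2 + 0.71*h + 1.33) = 0.37*h^3 - 2.7*h^2 + 0.82*h + 3.72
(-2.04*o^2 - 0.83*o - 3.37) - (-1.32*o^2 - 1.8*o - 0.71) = -0.72*o^2 + 0.97*o - 2.66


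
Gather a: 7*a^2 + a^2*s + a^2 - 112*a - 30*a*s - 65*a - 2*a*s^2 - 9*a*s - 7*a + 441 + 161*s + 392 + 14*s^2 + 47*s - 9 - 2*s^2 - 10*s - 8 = a^2*(s + 8) + a*(-2*s^2 - 39*s - 184) + 12*s^2 + 198*s + 816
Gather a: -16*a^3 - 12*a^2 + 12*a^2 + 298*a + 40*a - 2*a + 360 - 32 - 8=-16*a^3 + 336*a + 320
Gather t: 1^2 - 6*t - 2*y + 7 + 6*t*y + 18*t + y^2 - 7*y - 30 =t*(6*y + 12) + y^2 - 9*y - 22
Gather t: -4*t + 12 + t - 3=9 - 3*t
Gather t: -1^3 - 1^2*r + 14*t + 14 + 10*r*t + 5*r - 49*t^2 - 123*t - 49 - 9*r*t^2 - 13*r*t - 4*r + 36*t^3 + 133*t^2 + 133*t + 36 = 36*t^3 + t^2*(84 - 9*r) + t*(24 - 3*r)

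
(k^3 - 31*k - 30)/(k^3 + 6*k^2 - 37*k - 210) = (k + 1)/(k + 7)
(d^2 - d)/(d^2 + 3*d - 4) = d/(d + 4)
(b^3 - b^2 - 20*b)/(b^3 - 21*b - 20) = b/(b + 1)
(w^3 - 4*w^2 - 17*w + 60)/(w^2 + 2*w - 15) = (w^2 - w - 20)/(w + 5)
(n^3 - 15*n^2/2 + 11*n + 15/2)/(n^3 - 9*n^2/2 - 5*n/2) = (n - 3)/n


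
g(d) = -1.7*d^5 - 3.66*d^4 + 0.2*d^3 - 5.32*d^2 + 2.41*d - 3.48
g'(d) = -8.5*d^4 - 14.64*d^3 + 0.6*d^2 - 10.64*d + 2.41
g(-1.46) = -24.31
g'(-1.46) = 26.16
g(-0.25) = -4.43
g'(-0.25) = 5.30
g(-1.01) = -13.57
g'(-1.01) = 20.01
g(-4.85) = 2373.79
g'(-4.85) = -2964.80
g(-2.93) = 36.11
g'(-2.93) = -219.47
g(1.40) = -33.19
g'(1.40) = -84.14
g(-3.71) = 405.62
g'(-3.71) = -812.60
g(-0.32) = -4.84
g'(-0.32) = 6.27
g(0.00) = -3.48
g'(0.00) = 2.41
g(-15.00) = 1103738.37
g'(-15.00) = -380605.49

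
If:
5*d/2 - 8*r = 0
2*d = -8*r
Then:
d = 0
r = 0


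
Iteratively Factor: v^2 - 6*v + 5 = (v - 5)*(v - 1)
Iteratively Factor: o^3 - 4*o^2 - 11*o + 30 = (o + 3)*(o^2 - 7*o + 10) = (o - 5)*(o + 3)*(o - 2)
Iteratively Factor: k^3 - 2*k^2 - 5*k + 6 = (k - 1)*(k^2 - k - 6) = (k - 3)*(k - 1)*(k + 2)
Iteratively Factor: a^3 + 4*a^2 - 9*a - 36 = (a + 3)*(a^2 + a - 12) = (a + 3)*(a + 4)*(a - 3)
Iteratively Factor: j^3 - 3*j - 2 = (j - 2)*(j^2 + 2*j + 1) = (j - 2)*(j + 1)*(j + 1)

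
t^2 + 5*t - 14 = (t - 2)*(t + 7)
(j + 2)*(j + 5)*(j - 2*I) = j^3 + 7*j^2 - 2*I*j^2 + 10*j - 14*I*j - 20*I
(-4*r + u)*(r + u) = -4*r^2 - 3*r*u + u^2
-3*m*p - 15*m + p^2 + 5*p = (-3*m + p)*(p + 5)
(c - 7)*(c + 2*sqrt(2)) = c^2 - 7*c + 2*sqrt(2)*c - 14*sqrt(2)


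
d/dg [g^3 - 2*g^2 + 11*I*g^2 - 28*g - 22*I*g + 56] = 3*g^2 + g*(-4 + 22*I) - 28 - 22*I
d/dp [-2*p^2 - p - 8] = -4*p - 1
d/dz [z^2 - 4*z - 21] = 2*z - 4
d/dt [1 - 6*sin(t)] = -6*cos(t)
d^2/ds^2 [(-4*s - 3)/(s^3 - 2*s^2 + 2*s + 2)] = 4*(-6*s^5 + 3*s^4 + 20*s^3 - 3*s^2 + 3*s - 4)/(s^9 - 6*s^8 + 18*s^7 - 26*s^6 + 12*s^5 + 24*s^4 - 28*s^3 + 24*s + 8)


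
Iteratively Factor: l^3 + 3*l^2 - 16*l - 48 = (l - 4)*(l^2 + 7*l + 12) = (l - 4)*(l + 4)*(l + 3)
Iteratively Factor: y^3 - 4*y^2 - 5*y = (y + 1)*(y^2 - 5*y) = y*(y + 1)*(y - 5)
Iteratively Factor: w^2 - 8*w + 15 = (w - 5)*(w - 3)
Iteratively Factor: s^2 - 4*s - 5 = (s - 5)*(s + 1)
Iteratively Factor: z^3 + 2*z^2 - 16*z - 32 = (z + 2)*(z^2 - 16) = (z - 4)*(z + 2)*(z + 4)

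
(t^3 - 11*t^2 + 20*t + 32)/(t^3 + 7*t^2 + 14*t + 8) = (t^2 - 12*t + 32)/(t^2 + 6*t + 8)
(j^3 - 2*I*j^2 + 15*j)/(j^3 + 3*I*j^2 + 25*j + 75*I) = j/(j + 5*I)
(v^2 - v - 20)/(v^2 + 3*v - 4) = (v - 5)/(v - 1)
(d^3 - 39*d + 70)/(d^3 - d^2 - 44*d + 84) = (d - 5)/(d - 6)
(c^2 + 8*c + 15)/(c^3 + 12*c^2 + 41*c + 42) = (c + 5)/(c^2 + 9*c + 14)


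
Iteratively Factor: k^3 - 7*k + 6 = (k - 1)*(k^2 + k - 6) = (k - 1)*(k + 3)*(k - 2)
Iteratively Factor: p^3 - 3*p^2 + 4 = (p + 1)*(p^2 - 4*p + 4) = (p - 2)*(p + 1)*(p - 2)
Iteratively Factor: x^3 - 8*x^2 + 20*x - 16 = (x - 4)*(x^2 - 4*x + 4) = (x - 4)*(x - 2)*(x - 2)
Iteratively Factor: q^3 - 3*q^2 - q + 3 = (q - 3)*(q^2 - 1) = (q - 3)*(q - 1)*(q + 1)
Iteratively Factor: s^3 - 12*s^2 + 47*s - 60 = (s - 5)*(s^2 - 7*s + 12) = (s - 5)*(s - 4)*(s - 3)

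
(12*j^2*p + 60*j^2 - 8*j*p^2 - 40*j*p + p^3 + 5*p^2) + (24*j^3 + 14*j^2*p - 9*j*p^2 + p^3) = 24*j^3 + 26*j^2*p + 60*j^2 - 17*j*p^2 - 40*j*p + 2*p^3 + 5*p^2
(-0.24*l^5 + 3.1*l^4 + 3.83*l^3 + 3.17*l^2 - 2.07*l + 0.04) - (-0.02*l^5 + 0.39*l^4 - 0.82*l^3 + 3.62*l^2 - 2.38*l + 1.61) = -0.22*l^5 + 2.71*l^4 + 4.65*l^3 - 0.45*l^2 + 0.31*l - 1.57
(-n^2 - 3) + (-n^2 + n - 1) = -2*n^2 + n - 4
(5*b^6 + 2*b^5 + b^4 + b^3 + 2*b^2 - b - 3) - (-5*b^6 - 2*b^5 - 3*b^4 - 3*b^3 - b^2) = 10*b^6 + 4*b^5 + 4*b^4 + 4*b^3 + 3*b^2 - b - 3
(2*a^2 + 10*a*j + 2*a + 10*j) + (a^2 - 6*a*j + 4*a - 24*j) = 3*a^2 + 4*a*j + 6*a - 14*j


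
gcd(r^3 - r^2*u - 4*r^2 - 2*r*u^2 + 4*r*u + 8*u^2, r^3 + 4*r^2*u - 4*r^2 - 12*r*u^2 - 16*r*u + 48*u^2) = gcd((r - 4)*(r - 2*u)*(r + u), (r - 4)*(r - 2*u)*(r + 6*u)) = r^2 - 2*r*u - 4*r + 8*u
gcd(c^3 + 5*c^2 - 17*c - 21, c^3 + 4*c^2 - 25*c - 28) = c^2 + 8*c + 7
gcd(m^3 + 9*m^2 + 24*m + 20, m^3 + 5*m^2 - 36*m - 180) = m + 5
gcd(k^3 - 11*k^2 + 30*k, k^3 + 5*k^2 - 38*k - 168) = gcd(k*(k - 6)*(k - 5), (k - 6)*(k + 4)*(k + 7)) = k - 6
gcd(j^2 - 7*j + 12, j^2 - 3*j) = j - 3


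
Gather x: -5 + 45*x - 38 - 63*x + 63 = 20 - 18*x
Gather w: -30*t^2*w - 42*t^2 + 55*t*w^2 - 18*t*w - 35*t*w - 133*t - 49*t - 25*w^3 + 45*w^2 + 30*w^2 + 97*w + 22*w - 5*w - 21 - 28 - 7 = -42*t^2 - 182*t - 25*w^3 + w^2*(55*t + 75) + w*(-30*t^2 - 53*t + 114) - 56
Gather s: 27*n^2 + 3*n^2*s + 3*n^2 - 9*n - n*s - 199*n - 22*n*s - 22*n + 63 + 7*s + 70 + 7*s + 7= 30*n^2 - 230*n + s*(3*n^2 - 23*n + 14) + 140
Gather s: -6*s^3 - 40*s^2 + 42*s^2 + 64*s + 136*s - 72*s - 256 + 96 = -6*s^3 + 2*s^2 + 128*s - 160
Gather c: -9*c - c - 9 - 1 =-10*c - 10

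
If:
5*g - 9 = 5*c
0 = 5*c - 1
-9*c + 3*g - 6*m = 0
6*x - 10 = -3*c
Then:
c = 1/5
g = 2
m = 7/10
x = 47/30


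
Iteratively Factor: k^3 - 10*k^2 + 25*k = (k - 5)*(k^2 - 5*k) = (k - 5)^2*(k)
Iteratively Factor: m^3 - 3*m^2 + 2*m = (m - 2)*(m^2 - m) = m*(m - 2)*(m - 1)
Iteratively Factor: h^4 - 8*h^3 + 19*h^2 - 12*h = (h - 1)*(h^3 - 7*h^2 + 12*h) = h*(h - 1)*(h^2 - 7*h + 12) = h*(h - 4)*(h - 1)*(h - 3)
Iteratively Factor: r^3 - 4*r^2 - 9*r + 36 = (r - 3)*(r^2 - r - 12) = (r - 3)*(r + 3)*(r - 4)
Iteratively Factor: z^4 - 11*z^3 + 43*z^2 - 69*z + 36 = (z - 3)*(z^3 - 8*z^2 + 19*z - 12) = (z - 3)^2*(z^2 - 5*z + 4) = (z - 4)*(z - 3)^2*(z - 1)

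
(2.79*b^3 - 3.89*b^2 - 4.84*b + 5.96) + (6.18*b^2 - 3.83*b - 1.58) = 2.79*b^3 + 2.29*b^2 - 8.67*b + 4.38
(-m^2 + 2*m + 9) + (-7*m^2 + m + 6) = -8*m^2 + 3*m + 15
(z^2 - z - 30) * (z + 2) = z^3 + z^2 - 32*z - 60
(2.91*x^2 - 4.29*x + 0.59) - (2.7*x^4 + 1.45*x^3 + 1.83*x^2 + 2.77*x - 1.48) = -2.7*x^4 - 1.45*x^3 + 1.08*x^2 - 7.06*x + 2.07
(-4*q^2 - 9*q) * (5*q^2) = -20*q^4 - 45*q^3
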